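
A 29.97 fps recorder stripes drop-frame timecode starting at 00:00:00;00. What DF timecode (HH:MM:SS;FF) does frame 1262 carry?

Each 10-minute DF block holds 10 × 60 × 30 − 9 × 2 = 17982 frames. 1262 ÷ 17982 → 0 full blocks, remainder 1262.
Within the partial block the first minute is 1800 frames and each further minute 1798, so 0 further minute boundaries passed. Total skipped labels = 18 × 0 + 2 × 0 = 0.
Non-drop label index = 1262 + 0 = 1262; at 30 labels/s that is 00:00:42:02, i.e. DF 00:00:42;02.

00:00:42;02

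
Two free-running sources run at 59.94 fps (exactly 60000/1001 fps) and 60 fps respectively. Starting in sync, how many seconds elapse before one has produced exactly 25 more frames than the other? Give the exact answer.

5005/12 seconds

The gap grows by |60 − 60000/1001| = 60/1001 frames per second.
Time for a 25-frame gap: 25 ÷ (60/1001) = 5005/12 s.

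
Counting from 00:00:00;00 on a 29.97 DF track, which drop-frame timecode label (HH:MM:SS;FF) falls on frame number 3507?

00:01:56;29

Each 10-minute DF block holds 10 × 60 × 30 − 9 × 2 = 17982 frames. 3507 ÷ 17982 → 0 full blocks, remainder 3507.
Within the partial block the first minute is 1800 frames and each further minute 1798, so 1 further minute boundary passed. Total skipped labels = 18 × 0 + 2 × 1 = 2.
Non-drop label index = 3507 + 2 = 3509; at 30 labels/s that is 00:01:56:29, i.e. DF 00:01:56;29.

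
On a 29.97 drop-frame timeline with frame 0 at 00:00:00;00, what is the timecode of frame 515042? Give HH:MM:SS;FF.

Each 10-minute DF block holds 10 × 60 × 30 − 9 × 2 = 17982 frames. 515042 ÷ 17982 → 28 full blocks, remainder 11546.
Within the partial block the first minute is 1800 frames and each further minute 1798, so 6 further minute boundaries passed. Total skipped labels = 18 × 28 + 2 × 6 = 516.
Non-drop label index = 515042 + 516 = 515558; at 30 labels/s that is 04:46:25:08, i.e. DF 04:46:25;08.

04:46:25;08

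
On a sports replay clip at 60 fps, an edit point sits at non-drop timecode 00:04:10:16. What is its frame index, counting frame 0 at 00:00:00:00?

15016

Total seconds to the label: (0 × 3600 + 4 × 60 + 10) = 250.
Frame index = 250 × 60 + 16 = 15016.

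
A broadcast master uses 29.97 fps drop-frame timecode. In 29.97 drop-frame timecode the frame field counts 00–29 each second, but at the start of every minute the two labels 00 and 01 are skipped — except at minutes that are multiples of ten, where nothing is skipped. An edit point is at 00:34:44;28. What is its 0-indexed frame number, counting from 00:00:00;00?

As if non-drop at 30 labels/s: (0 × 3600 + 34 × 60 + 44) × 30 + 28 = 62548.
Minute boundaries passed: 34; those not divisible by 10: 34 − 3 = 31; dropped labels = 2 × 31 = 62.
Actual frame index = 62548 − 62 = 62486.

62486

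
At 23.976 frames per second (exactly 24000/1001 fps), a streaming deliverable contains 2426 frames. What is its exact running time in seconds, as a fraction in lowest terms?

1214213/12000 seconds

Running time = 2426 ÷ (24000/1001) = 2426 × 1001/24000 = 1214213/12000 s.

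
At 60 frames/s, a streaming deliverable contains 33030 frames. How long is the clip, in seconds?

550.5 seconds

Running time = 33030 / (60) = 550.5 s.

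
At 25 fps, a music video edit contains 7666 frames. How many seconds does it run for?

306.64 seconds

Running time = 7666 / (25) = 306.64 s.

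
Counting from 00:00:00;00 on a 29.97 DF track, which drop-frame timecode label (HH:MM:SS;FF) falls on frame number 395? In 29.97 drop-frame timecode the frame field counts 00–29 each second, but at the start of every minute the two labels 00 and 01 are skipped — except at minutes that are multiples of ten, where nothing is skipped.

Each 10-minute DF block holds 10 × 60 × 30 − 9 × 2 = 17982 frames. 395 ÷ 17982 → 0 full blocks, remainder 395.
Within the partial block the first minute is 1800 frames and each further minute 1798, so 0 further minute boundaries passed. Total skipped labels = 18 × 0 + 2 × 0 = 0.
Non-drop label index = 395 + 0 = 395; at 30 labels/s that is 00:00:13:05, i.e. DF 00:00:13;05.

00:00:13;05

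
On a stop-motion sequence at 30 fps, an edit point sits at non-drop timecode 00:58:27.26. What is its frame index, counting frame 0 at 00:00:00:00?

105236

Total seconds to the label: (0 × 3600 + 58 × 60 + 27) = 3507.
Frame index = 3507 × 30 + 26 = 105236.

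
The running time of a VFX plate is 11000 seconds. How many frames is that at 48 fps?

Frames = 11000 × 48 = 528000.

528000 frames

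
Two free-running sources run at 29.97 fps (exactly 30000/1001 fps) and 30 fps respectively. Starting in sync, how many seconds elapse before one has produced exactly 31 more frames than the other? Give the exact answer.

31031/30 seconds

The gap grows by |30 − 30000/1001| = 30/1001 frames per second.
Time for a 31-frame gap: 31 ÷ (30/1001) = 31031/30 s.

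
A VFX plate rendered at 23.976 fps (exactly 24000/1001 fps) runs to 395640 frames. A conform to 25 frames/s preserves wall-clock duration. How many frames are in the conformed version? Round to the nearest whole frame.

412537 frames

Frames at target rate = 395640 × (25) / (24000/1001) = 3300297/8 ≈ 412537.125.
Nearest whole frame: 412537.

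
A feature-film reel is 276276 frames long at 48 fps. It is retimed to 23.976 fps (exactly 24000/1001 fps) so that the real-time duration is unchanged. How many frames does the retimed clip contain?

138000 frames

Target frames = source frames × (target rate / source rate) = 276276 × (24000/1001)/(48) = 276276 × 500/1001 = 138000.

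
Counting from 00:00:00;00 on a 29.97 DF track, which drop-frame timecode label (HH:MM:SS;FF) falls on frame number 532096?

04:55:54;08

Each 10-minute DF block holds 10 × 60 × 30 − 9 × 2 = 17982 frames. 532096 ÷ 17982 → 29 full blocks, remainder 10618.
Within the partial block the first minute is 1800 frames and each further minute 1798, so 5 further minute boundaries passed. Total skipped labels = 18 × 29 + 2 × 5 = 532.
Non-drop label index = 532096 + 532 = 532628; at 30 labels/s that is 04:55:54:08, i.e. DF 04:55:54;08.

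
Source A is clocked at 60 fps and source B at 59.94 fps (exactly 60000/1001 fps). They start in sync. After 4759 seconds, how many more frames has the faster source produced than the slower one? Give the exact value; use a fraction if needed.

285540/1001 frames

A emits 60 × 4759 = 285540 frames; B emits 60000/1001 × 4759 = 285540000/1001.
Difference = 285540/1001 frames (≈ 285.2547); B is behind A.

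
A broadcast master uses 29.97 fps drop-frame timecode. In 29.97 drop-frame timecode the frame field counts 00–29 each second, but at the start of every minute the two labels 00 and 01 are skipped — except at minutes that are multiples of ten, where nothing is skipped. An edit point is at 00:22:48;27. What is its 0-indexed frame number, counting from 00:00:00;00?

41027

As if non-drop at 30 labels/s: (0 × 3600 + 22 × 60 + 48) × 30 + 27 = 41067.
Minute boundaries passed: 22; those not divisible by 10: 22 − 2 = 20; dropped labels = 2 × 20 = 40.
Actual frame index = 41067 − 40 = 41027.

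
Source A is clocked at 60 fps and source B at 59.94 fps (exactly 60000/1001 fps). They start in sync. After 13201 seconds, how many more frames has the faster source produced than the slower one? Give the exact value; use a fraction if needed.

A emits 60 × 13201 = 792060 frames; B emits 60000/1001 × 13201 = 792060000/1001.
Difference = 792060/1001 frames (≈ 791.2687); B is behind A.

792060/1001 frames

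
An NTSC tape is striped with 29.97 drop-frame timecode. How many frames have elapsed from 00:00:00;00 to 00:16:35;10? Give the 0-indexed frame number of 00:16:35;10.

29830

As if non-drop at 30 labels/s: (0 × 3600 + 16 × 60 + 35) × 30 + 10 = 29860.
Minute boundaries passed: 16; those not divisible by 10: 16 − 1 = 15; dropped labels = 2 × 15 = 30.
Actual frame index = 29860 − 30 = 29830.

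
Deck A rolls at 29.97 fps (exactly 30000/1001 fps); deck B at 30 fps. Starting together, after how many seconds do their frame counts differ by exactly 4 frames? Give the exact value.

2002/15 seconds

The gap grows by |30 − 30000/1001| = 30/1001 frames per second.
Time for a 4-frame gap: 4 ÷ (30/1001) = 2002/15 s.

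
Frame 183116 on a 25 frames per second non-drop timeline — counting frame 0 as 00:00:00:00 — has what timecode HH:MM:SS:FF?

02:02:04:16

183116 ÷ 25 = 7324 full seconds, remainder 16 frames.
7324 s = 2 h 2 min 4 s.
Timecode: 02:02:04:16.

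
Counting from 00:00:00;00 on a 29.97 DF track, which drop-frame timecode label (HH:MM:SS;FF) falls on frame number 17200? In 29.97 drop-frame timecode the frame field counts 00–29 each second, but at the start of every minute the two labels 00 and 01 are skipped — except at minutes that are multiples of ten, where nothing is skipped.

Ten DF minutes hold 17982 frames, so frame 17200 lies in block 0 (frames 0–17981) with 17200 frames into that block.
The block's first minute is 1800 frames and the rest 1798 each; 17200 frames reaches minute 9, so 0 × 18 + 9 × 2 = 18 labels have been skipped so far.
Adding those back, label number 17200 + 18 = 17218 at 30 labels/s is 573 s + 28 f = 0 h 9 min 33 s frame 28, i.e. 00:09:33;28.

00:09:33;28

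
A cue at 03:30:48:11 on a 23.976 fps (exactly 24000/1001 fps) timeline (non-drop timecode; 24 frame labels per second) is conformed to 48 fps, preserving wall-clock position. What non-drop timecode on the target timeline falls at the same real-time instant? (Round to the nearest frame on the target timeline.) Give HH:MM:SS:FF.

Source frame index: (3×3600 + 30×60 + 48) × 24 + 11 = 303563.
Real time: 303563 / (24000/1001) = 303866563/24000 s.
Target frame: (303866563/24000) × (48) = 303866563/500 ≈ 607733.126 → 607733.
At 48 labels/s: frame 607733 → 03:31:01:05.

03:31:01:05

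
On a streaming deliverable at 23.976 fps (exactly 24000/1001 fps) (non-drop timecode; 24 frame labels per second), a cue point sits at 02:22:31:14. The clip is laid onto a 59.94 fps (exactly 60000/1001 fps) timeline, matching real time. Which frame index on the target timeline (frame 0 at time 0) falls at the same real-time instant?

frame 513095

Source frame index: (2×3600 + 22×60 + 31) × 24 + 14 = 205238.
Real time: 205238 / (24000/1001) = 102721619/12000 s.
Target frame: (102721619/12000) × (60000/1001) = 513095.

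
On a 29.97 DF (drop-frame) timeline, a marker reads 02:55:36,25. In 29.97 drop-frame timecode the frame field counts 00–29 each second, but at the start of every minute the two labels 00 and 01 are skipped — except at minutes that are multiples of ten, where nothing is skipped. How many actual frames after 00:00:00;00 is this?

315789

Complete 10-minute blocks: 17, each 17982 frames → 305694.
Remaining 5 whole minutes in the current block: 1800 + 4 × 1798 = 8992 frames.
Within the current minute: 36 × 30 + 25 − 2 = 1103 (labels ;00/;01 skipped at this minute). Total = 305694 + 8992 + 1103 = 315789.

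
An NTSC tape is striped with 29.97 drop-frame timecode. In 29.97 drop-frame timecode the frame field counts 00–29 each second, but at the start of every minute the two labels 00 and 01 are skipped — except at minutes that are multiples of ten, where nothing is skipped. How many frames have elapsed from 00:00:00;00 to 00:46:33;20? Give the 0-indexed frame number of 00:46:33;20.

As if non-drop at 30 labels/s: (0 × 3600 + 46 × 60 + 33) × 30 + 20 = 83810.
Minute boundaries passed: 46; those not divisible by 10: 46 − 4 = 42; dropped labels = 2 × 42 = 84.
Actual frame index = 83810 − 84 = 83726.

83726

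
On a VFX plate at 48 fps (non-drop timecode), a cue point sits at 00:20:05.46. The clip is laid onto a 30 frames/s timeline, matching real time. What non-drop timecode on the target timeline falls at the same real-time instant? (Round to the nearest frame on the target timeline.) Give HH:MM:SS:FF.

Source frame index: (0×3600 + 20×60 + 5) × 48 + 46 = 57886.
Real time: 57886 / (48) = 28943/24 s.
Target frame: (28943/24) × (30) = 144715/4 ≈ 36178.750 → 36179.
At 30 labels/s: frame 36179 → 00:20:05:29.

00:20:05:29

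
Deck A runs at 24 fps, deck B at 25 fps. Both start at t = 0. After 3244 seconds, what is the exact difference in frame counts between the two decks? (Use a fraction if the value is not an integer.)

A emits 24 × 3244 = 77856 frames; B emits 25 × 3244 = 81100.
Difference = 3244 frames; B is ahead of A.

3244 frames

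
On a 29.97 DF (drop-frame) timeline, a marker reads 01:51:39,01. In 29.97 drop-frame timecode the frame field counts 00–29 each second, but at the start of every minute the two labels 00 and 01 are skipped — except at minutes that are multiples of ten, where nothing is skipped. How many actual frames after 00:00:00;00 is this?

Complete 10-minute blocks: 11, each 17982 frames → 197802.
Remaining 1 whole minute in the current block: 1800 + 0 × 1798 = 1800 frames.
Within the current minute: 39 × 30 + 1 − 2 = 1169 (labels ;00/;01 skipped at this minute). Total = 197802 + 1800 + 1169 = 200771.

200771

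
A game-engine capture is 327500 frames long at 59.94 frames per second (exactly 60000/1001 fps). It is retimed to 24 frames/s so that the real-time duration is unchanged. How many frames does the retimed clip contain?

131131 frames

Target frames = source frames × (target rate / source rate) = 327500 × (24)/(60000/1001) = 327500 × 1001/2500 = 131131.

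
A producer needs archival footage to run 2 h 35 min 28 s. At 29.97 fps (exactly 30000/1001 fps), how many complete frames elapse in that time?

279560 frames

2 h 35 min 28 s = 9328 s.
Frames = 9328 × 30000/1001 = 25440000/91 ≈ 279560.4396.
Complete frames: 279560.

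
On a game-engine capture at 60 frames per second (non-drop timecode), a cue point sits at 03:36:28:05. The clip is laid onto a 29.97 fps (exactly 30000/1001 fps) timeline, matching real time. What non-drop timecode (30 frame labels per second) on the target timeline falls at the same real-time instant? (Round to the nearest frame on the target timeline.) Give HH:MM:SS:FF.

03:36:15:03

Source frame index: (3×3600 + 36×60 + 28) × 60 + 5 = 779285.
Real time: 779285 / (60) = 155857/12 s.
Target frame: (155857/12) × (30000/1001) = 29972500/77 ≈ 389253.247 → 389253.
At 30 labels/s: frame 389253 → 03:36:15:03.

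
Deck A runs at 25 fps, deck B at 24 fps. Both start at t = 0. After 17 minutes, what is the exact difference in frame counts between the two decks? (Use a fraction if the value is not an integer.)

17 min = 1020 s.
A emits 25 × 1020 = 25500 frames; B emits 24 × 1020 = 24480.
Difference = 1020 frames; B is behind A.

1020 frames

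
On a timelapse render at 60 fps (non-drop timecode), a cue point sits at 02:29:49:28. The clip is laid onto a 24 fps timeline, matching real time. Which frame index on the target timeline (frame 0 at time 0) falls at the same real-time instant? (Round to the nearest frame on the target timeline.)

frame 215747

Source frame index: (2×3600 + 29×60 + 49) × 60 + 28 = 539368.
Real time: 539368 / (60) = 134842/15 s.
Target frame: (134842/15) × (24) = 1078736/5 ≈ 215747.200 → 215747.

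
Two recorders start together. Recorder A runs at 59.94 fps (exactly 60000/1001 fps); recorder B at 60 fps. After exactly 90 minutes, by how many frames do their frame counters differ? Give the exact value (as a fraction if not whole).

324000/1001 frames

90 min = 5400 s.
A emits 60000/1001 × 5400 = 324000000/1001 frames; B emits 60 × 5400 = 324000.
Difference = 324000/1001 frames (≈ 323.6763); B is ahead of A.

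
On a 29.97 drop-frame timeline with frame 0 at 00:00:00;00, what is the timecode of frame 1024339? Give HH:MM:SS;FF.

Each 10-minute DF block holds 10 × 60 × 30 − 9 × 2 = 17982 frames. 1024339 ÷ 17982 → 56 full blocks, remainder 17347.
Within the partial block the first minute is 1800 frames and each further minute 1798, so 9 further minute boundaries passed. Total skipped labels = 18 × 56 + 2 × 9 = 1026.
Non-drop label index = 1024339 + 1026 = 1025365; at 30 labels/s that is 09:29:38:25, i.e. DF 09:29:38;25.

09:29:38;25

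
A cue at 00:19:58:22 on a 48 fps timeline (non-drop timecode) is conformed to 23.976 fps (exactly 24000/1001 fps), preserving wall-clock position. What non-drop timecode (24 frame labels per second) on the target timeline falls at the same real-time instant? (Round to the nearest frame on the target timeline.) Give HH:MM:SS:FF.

Source frame index: (0×3600 + 19×60 + 58) × 48 + 22 = 57526.
Real time: 57526 / (48) = 28763/24 s.
Target frame: (28763/24) × (24000/1001) = 4109000/143 ≈ 28734.266 → 28734.
At 24 labels/s: frame 28734 → 00:19:57:06.

00:19:57:06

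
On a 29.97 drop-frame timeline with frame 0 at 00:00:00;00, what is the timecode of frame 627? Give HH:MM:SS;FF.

00:00:20;27

Each 10-minute DF block holds 10 × 60 × 30 − 9 × 2 = 17982 frames. 627 ÷ 17982 → 0 full blocks, remainder 627.
Within the partial block the first minute is 1800 frames and each further minute 1798, so 0 further minute boundaries passed. Total skipped labels = 18 × 0 + 2 × 0 = 0.
Non-drop label index = 627 + 0 = 627; at 30 labels/s that is 00:00:20:27, i.e. DF 00:00:20;27.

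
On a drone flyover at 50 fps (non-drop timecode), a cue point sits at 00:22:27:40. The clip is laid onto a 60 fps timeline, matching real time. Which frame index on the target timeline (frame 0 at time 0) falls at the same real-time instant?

frame 80868

Source frame index: (0×3600 + 22×60 + 27) × 50 + 40 = 67390.
Real time: 67390 / (50) = 6739/5 s.
Target frame: (6739/5) × (60) = 80868.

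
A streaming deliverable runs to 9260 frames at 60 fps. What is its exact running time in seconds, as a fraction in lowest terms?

463/3 seconds

Running time = 9260 ÷ (60) = 9260 × 1/60 = 463/3 s.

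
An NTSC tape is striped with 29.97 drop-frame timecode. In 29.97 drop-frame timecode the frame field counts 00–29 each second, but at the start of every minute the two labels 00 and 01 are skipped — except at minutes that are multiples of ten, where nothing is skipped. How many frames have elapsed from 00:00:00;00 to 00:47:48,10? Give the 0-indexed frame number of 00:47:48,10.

Complete 10-minute blocks: 4, each 17982 frames → 71928.
Remaining 7 whole minutes in the current block: 1800 + 6 × 1798 = 12588 frames.
Within the current minute: 48 × 30 + 10 − 2 = 1448 (labels ;00/;01 skipped at this minute). Total = 71928 + 12588 + 1448 = 85964.

85964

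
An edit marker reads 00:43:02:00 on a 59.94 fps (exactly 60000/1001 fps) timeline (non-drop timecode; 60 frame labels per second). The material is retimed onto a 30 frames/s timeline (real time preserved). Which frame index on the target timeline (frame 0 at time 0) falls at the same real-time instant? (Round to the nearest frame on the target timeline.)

Source frame index: (0×3600 + 43×60 + 2) × 60 + 0 = 154920.
Real time: 154920 / (60000/1001) = 1292291/500 s.
Target frame: (1292291/500) × (30) = 3876873/50 ≈ 77537.460 → 77537.

frame 77537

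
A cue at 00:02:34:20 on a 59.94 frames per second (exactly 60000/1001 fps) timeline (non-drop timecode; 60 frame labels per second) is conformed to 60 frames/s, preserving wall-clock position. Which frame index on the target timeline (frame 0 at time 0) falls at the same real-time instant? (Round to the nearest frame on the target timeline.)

Source frame index: (0×3600 + 2×60 + 34) × 60 + 20 = 9260.
Real time: 9260 / (60000/1001) = 463463/3000 s.
Target frame: (463463/3000) × (60) = 463463/50 ≈ 9269.260 → 9269.

frame 9269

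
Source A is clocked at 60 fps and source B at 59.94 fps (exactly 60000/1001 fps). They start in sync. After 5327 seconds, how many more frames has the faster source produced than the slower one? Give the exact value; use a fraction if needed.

45660/143 frames

A emits 60 × 5327 = 319620 frames; B emits 60000/1001 × 5327 = 45660000/143.
Difference = 45660/143 frames (≈ 319.3007); B is behind A.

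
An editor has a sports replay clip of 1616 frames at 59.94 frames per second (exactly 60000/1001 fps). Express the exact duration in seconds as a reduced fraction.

Running time = 1616 ÷ (60000/1001) = 1616 × 1001/60000 = 101101/3750 s.

101101/3750 seconds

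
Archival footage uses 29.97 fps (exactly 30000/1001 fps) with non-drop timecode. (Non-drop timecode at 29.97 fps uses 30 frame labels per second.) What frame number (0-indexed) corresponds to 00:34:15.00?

Total seconds to the label: (0 × 3600 + 34 × 60 + 15) = 2055.
Frame index = 2055 × 30 + 0 = 61650.

61650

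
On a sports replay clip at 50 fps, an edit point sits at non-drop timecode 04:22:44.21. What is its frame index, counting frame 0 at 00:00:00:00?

frame 788221

Total seconds to the label: (4 × 3600 + 22 × 60 + 44) = 15764.
Frame index = 15764 × 50 + 21 = 788221.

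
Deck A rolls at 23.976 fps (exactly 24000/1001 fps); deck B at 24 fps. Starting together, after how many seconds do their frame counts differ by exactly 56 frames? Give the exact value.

The gap grows by |24 − 24000/1001| = 24/1001 frames per second.
Time for a 56-frame gap: 56 ÷ (24/1001) = 7007/3 s.

7007/3 seconds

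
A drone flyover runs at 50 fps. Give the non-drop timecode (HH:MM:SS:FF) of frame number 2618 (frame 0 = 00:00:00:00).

00:00:52:18

2618 ÷ 50 = 52 full seconds, remainder 18 frames.
52 s = 0 h 0 min 52 s.
Timecode: 00:00:52:18.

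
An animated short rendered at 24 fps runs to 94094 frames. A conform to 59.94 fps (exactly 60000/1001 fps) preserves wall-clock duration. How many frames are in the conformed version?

Target frames = source frames × (target rate / source rate) = 94094 × (60000/1001)/(24) = 94094 × 2500/1001 = 235000.

235000 frames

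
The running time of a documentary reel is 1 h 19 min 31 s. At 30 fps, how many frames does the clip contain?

143130 frames

1 h 19 min 31 s = 4771 s.
Frames = 4771 × 30 = 143130.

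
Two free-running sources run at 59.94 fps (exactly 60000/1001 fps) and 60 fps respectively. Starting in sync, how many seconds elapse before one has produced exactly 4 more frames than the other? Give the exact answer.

1001/15 seconds

The gap grows by |60 − 60000/1001| = 60/1001 frames per second.
Time for a 4-frame gap: 4 ÷ (60/1001) = 1001/15 s.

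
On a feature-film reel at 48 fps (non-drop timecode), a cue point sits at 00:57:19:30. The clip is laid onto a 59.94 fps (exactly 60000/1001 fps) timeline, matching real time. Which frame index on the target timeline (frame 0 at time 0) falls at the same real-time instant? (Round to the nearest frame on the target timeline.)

frame 206171

Source frame index: (0×3600 + 57×60 + 19) × 48 + 30 = 165102.
Real time: 165102 / (48) = 27517/8 s.
Target frame: (27517/8) × (60000/1001) = 29482500/143 ≈ 206171.329 → 206171.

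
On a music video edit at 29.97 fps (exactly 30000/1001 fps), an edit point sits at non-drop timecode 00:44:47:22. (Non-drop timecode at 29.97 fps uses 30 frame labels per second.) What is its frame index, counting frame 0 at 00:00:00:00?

Total seconds to the label: (0 × 3600 + 44 × 60 + 47) = 2687.
Frame index = 2687 × 30 + 22 = 80632.

frame 80632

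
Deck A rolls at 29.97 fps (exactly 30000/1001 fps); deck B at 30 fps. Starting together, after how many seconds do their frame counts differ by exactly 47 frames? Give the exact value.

47047/30 seconds

The gap grows by |30 − 30000/1001| = 30/1001 frames per second.
Time for a 47-frame gap: 47 ÷ (30/1001) = 47047/30 s.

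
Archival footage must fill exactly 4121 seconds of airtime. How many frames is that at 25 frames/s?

Frames = 4121 × 25 = 103025.

103025 frames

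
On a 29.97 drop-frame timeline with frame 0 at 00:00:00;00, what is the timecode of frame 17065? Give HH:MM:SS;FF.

00:09:29;13

Each 10-minute DF block holds 10 × 60 × 30 − 9 × 2 = 17982 frames. 17065 ÷ 17982 → 0 full blocks, remainder 17065.
Within the partial block the first minute is 1800 frames and each further minute 1798, so 9 further minute boundaries passed. Total skipped labels = 18 × 0 + 2 × 9 = 18.
Non-drop label index = 17065 + 18 = 17083; at 30 labels/s that is 00:09:29:13, i.e. DF 00:09:29;13.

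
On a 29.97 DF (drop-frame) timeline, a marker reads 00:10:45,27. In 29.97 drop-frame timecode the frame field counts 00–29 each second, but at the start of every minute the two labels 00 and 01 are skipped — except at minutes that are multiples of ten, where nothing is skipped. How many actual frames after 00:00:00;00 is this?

19359

As if non-drop at 30 labels/s: (0 × 3600 + 10 × 60 + 45) × 30 + 27 = 19377.
Minute boundaries passed: 10; those not divisible by 10: 10 − 1 = 9; dropped labels = 2 × 9 = 18.
Actual frame index = 19377 − 18 = 19359.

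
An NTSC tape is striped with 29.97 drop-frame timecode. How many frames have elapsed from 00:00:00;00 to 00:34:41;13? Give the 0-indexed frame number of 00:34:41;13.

62381

As if non-drop at 30 labels/s: (0 × 3600 + 34 × 60 + 41) × 30 + 13 = 62443.
Minute boundaries passed: 34; those not divisible by 10: 34 − 3 = 31; dropped labels = 2 × 31 = 62.
Actual frame index = 62443 − 62 = 62381.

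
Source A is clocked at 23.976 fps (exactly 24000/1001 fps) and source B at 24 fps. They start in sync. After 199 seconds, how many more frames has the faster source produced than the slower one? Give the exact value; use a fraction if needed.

4776/1001 frames

A emits 24000/1001 × 199 = 4776000/1001 frames; B emits 24 × 199 = 4776.
Difference = 4776/1001 frames (≈ 4.7712); B is ahead of A.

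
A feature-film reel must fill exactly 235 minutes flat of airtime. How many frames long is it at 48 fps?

676800 frames

235 min = 14100 s.
Frames = 14100 × 48 = 676800.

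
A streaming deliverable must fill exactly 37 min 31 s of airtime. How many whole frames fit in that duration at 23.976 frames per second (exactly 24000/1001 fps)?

53970 frames

37 min 31 s = 2251 s.
Frames = 2251 × 24000/1001 = 54024000/1001 ≈ 53970.0300.
Complete frames: 53970.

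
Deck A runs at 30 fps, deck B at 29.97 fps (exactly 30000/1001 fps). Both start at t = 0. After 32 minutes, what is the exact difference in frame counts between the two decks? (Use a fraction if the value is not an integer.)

57600/1001 frames

32 min = 1920 s.
A emits 30 × 1920 = 57600 frames; B emits 30000/1001 × 1920 = 57600000/1001.
Difference = 57600/1001 frames (≈ 57.5425); B is behind A.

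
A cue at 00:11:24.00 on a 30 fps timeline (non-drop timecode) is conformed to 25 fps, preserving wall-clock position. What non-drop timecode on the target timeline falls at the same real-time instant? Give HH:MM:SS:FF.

00:11:24:00

Source frame index: (0×3600 + 11×60 + 24) × 30 + 0 = 20520.
Real time: 20520 / (30) = 684 s.
Target frame: (684) × (25) = 17100.
At 25 labels/s: frame 17100 → 00:11:24:00.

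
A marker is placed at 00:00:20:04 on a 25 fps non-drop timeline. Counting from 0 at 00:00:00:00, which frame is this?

504

Total seconds to the label: (0 × 3600 + 0 × 60 + 20) = 20.
Frame index = 20 × 25 + 4 = 504.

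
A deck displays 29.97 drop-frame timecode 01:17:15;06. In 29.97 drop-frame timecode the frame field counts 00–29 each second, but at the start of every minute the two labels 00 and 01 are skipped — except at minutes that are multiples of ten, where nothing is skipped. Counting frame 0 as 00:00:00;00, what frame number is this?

138916

Complete 10-minute blocks: 7, each 17982 frames → 125874.
Remaining 7 whole minutes in the current block: 1800 + 6 × 1798 = 12588 frames.
Within the current minute: 15 × 30 + 6 − 2 = 454 (labels ;00/;01 skipped at this minute). Total = 125874 + 12588 + 454 = 138916.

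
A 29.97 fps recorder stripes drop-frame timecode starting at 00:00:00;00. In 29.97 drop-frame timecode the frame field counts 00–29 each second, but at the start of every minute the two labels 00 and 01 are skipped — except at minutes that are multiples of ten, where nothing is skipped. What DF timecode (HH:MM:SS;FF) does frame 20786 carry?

00:11:33;16

Ten DF minutes hold 17982 frames, so frame 20786 lies in block 1 (frames 17982–35963) with 2804 frames into that block.
The block's first minute is 1800 frames and the rest 1798 each; 2804 frames reaches minute 1, so 1 × 18 + 1 × 2 = 20 labels have been skipped so far.
Adding those back, label number 20786 + 20 = 20806 at 30 labels/s is 693 s + 16 f = 0 h 11 min 33 s frame 16, i.e. 00:11:33;16.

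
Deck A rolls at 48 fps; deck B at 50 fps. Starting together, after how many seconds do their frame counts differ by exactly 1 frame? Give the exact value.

0.5 seconds

The gap grows by |50 − 48| = 2 frames per second.
Time for a 1-frame gap: 1 ÷ (2) = 0.5 s.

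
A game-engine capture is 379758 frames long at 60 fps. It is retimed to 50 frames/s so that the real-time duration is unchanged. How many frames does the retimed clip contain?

Target frames = source frames × (target rate / source rate) = 379758 × (50)/(60) = 379758 × 5/6 = 316465.

316465 frames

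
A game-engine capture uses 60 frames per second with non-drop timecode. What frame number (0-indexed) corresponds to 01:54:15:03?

frame 411303

Total seconds to the label: (1 × 3600 + 54 × 60 + 15) = 6855.
Frame index = 6855 × 60 + 3 = 411303.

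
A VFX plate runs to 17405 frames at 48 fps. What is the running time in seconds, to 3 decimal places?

Running time = 17405 × 1/48 = 17405/48 s ≈ 362.604 s.

362.604 seconds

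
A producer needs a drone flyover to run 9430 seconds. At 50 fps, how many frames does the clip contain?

Frames = 9430 × 50 = 471500.

471500 frames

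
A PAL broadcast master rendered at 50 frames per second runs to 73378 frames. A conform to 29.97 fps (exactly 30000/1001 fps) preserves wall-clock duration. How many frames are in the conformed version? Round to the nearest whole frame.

43983 frames

Frames at target rate = 73378 × (30000/1001) / (50) = 44026800/1001 ≈ 43982.817.
Nearest whole frame: 43983.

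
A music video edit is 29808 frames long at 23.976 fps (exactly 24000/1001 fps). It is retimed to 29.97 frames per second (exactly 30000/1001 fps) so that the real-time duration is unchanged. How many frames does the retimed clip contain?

Target frames = source frames × (target rate / source rate) = 29808 × (30000/1001)/(24000/1001) = 29808 × 5/4 = 37260.

37260 frames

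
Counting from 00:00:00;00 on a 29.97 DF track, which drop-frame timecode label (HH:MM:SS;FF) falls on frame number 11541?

Ten DF minutes hold 17982 frames, so frame 11541 lies in block 0 (frames 0–17981) with 11541 frames into that block.
The block's first minute is 1800 frames and the rest 1798 each; 11541 frames reaches minute 6, so 0 × 18 + 6 × 2 = 12 labels have been skipped so far.
Adding those back, label number 11541 + 12 = 11553 at 30 labels/s is 385 s + 3 f = 0 h 6 min 25 s frame 3, i.e. 00:06:25;03.

00:06:25;03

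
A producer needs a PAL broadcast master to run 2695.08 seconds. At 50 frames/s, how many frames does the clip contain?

Frames = 2695.08 × 50 = 134754.

134754 frames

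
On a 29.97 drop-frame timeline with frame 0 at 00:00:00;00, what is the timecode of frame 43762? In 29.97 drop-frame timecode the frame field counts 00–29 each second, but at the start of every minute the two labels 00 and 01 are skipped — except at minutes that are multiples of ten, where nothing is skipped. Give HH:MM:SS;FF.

00:24:20;06

Each 10-minute DF block holds 10 × 60 × 30 − 9 × 2 = 17982 frames. 43762 ÷ 17982 → 2 full blocks, remainder 7798.
Within the partial block the first minute is 1800 frames and each further minute 1798, so 4 further minute boundaries passed. Total skipped labels = 18 × 2 + 2 × 4 = 44.
Non-drop label index = 43762 + 44 = 43806; at 30 labels/s that is 00:24:20:06, i.e. DF 00:24:20;06.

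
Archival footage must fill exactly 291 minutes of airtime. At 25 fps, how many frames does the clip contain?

291 min = 17460 s.
Frames = 17460 × 25 = 436500.

436500 frames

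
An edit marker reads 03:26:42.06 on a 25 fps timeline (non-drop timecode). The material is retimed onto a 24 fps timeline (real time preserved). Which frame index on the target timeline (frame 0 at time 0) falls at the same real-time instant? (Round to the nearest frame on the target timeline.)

Source frame index: (3×3600 + 26×60 + 42) × 25 + 6 = 310056.
Real time: 310056 / (25) = 310056/25 s.
Target frame: (310056/25) × (24) = 7441344/25 ≈ 297653.760 → 297654.

frame 297654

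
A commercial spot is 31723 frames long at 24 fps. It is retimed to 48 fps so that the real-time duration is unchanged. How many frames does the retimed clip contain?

63446 frames

Target frames = source frames × (target rate / source rate) = 31723 × (48)/(24) = 31723 × 2 = 63446.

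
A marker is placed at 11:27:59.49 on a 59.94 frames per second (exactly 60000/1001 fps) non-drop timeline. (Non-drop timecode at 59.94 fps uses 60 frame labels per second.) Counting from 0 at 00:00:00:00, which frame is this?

Total seconds to the label: (11 × 3600 + 27 × 60 + 59) = 41279.
Frame index = 41279 × 60 + 49 = 2476789.

2476789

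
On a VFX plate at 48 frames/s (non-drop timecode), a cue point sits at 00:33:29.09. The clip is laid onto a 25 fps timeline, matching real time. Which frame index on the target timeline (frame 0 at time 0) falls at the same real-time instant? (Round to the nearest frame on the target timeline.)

Source frame index: (0×3600 + 33×60 + 29) × 48 + 9 = 96441.
Real time: 96441 / (48) = 32147/16 s.
Target frame: (32147/16) × (25) = 803675/16 ≈ 50229.688 → 50230.

frame 50230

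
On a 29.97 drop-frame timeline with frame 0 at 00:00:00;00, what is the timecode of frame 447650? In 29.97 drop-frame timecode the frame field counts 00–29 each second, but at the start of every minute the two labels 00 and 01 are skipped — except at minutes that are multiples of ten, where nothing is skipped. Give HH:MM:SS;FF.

Ten DF minutes hold 17982 frames, so frame 447650 lies in block 24 (frames 431568–449549) with 16082 frames into that block.
The block's first minute is 1800 frames and the rest 1798 each; 16082 frames reaches minute 8, so 24 × 18 + 8 × 2 = 448 labels have been skipped so far.
Adding those back, label number 447650 + 448 = 448098 at 30 labels/s is 14936 s + 18 f = 4 h 8 min 56 s frame 18, i.e. 04:08:56;18.

04:08:56;18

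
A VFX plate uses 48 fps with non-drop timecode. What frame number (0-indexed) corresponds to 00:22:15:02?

frame 64082

Total seconds to the label: (0 × 3600 + 22 × 60 + 15) = 1335.
Frame index = 1335 × 48 + 2 = 64082.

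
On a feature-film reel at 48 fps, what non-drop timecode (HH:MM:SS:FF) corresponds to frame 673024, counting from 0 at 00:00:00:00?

673024 ÷ 48 = 14021 full seconds, remainder 16 frames.
14021 s = 3 h 53 min 41 s.
Timecode: 03:53:41:16.

03:53:41:16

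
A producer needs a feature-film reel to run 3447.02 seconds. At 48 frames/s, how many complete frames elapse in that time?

Frames = 3447.02 × 48 = 4136424/25 ≈ 165456.9600.
Complete frames: 165456.

165456 frames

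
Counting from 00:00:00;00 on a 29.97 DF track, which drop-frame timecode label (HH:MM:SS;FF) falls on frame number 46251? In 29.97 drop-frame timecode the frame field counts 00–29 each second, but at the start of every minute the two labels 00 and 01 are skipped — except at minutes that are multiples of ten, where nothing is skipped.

Ten DF minutes hold 17982 frames, so frame 46251 lies in block 2 (frames 35964–53945) with 10287 frames into that block.
The block's first minute is 1800 frames and the rest 1798 each; 10287 frames reaches minute 5, so 2 × 18 + 5 × 2 = 46 labels have been skipped so far.
Adding those back, label number 46251 + 46 = 46297 at 30 labels/s is 1543 s + 7 f = 0 h 25 min 43 s frame 7, i.e. 00:25:43;07.

00:25:43;07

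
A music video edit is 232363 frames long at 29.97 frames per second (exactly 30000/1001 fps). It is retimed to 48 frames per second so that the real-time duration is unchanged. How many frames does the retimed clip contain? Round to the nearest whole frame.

Frames at target rate = 232363 × (48) / (30000/1001) = 232595363/625 ≈ 372152.581.
Nearest whole frame: 372153.

372153 frames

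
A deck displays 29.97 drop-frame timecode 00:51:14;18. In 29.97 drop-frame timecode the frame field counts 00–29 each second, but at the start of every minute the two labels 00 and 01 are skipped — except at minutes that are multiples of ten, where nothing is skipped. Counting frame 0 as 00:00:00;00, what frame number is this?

92146

As if non-drop at 30 labels/s: (0 × 3600 + 51 × 60 + 14) × 30 + 18 = 92238.
Minute boundaries passed: 51; those not divisible by 10: 51 − 5 = 46; dropped labels = 2 × 46 = 92.
Actual frame index = 92238 − 92 = 92146.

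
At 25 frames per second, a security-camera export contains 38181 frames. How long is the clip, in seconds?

1527.24 seconds

Running time = 38181 / (25) = 1527.24 s.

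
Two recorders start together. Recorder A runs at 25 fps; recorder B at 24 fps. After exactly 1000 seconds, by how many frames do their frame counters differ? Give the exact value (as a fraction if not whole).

A emits 25 × 1000 = 25000 frames; B emits 24 × 1000 = 24000.
Difference = 1000 frames; B is behind A.

1000 frames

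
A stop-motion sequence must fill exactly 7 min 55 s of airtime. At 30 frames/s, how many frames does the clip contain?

7 min 55 s = 475 s.
Frames = 475 × 30 = 14250.

14250 frames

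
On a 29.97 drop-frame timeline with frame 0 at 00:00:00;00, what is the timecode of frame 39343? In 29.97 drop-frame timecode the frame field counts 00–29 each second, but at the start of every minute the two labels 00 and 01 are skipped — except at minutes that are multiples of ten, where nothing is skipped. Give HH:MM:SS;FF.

00:21:52;21

Each 10-minute DF block holds 10 × 60 × 30 − 9 × 2 = 17982 frames. 39343 ÷ 17982 → 2 full blocks, remainder 3379.
Within the partial block the first minute is 1800 frames and each further minute 1798, so 1 further minute boundary passed. Total skipped labels = 18 × 2 + 2 × 1 = 38.
Non-drop label index = 39343 + 38 = 39381; at 30 labels/s that is 00:21:52:21, i.e. DF 00:21:52;21.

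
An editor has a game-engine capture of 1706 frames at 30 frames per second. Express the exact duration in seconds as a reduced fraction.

Running time = 1706 ÷ (30) = 1706 × 1/30 = 853/15 s.

853/15 seconds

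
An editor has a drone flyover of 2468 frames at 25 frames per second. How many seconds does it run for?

Running time = 2468 / (25) = 98.72 s.

98.72 seconds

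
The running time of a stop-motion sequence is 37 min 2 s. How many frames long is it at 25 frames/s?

55550 frames

37 min 2 s = 2222 s.
Frames = 2222 × 25 = 55550.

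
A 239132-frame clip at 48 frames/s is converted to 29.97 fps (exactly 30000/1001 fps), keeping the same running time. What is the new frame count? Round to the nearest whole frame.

Frames at target rate = 239132 × (30000/1001) / (48) = 149457500/1001 ≈ 149308.192.
Nearest whole frame: 149308.

149308 frames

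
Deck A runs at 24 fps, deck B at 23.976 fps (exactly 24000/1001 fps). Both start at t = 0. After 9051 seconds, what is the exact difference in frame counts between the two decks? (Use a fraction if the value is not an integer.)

A emits 24 × 9051 = 217224 frames; B emits 24000/1001 × 9051 = 31032000/143.
Difference = 31032/143 frames (≈ 217.0070); B is behind A.

31032/143 frames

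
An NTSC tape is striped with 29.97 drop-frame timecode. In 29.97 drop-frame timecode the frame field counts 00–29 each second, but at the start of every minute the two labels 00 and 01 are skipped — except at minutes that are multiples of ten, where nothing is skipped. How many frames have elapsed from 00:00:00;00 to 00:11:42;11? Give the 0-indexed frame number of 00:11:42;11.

As if non-drop at 30 labels/s: (0 × 3600 + 11 × 60 + 42) × 30 + 11 = 21071.
Minute boundaries passed: 11; those not divisible by 10: 11 − 1 = 10; dropped labels = 2 × 10 = 20.
Actual frame index = 21071 − 20 = 21051.

21051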